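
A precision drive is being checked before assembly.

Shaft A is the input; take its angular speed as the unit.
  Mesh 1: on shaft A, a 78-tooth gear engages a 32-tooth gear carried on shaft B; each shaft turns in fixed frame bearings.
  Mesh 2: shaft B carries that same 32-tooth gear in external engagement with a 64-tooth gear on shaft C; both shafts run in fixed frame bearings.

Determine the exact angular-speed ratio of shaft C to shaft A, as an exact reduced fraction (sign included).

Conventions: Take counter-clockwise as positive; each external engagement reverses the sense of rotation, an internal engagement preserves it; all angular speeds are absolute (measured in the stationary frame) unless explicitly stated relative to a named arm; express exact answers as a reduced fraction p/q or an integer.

class = fixed-axis compound train [2 meshes; 2 ratios multiply, 2 sense flips]
mesh 1 [78T→32T]: running ratio 39/16, sense −
mesh 2 [32T→64T]: running ratio 39/32, sense +
ω_out/ω_in = 39/32

39/32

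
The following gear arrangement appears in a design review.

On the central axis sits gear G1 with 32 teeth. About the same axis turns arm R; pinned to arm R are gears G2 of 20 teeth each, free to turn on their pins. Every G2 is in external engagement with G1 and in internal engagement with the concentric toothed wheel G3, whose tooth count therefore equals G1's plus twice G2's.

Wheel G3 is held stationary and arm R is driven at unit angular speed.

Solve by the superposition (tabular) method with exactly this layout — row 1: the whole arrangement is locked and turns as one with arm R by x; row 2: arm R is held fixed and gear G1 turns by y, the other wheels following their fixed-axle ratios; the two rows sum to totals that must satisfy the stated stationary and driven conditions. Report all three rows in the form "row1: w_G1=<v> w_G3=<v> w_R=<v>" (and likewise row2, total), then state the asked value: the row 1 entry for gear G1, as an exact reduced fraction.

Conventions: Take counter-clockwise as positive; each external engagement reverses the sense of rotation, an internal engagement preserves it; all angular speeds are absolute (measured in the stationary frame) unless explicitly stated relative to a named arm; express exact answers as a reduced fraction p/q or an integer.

recognized (axles ride arm R): planetary set, 32/20/72 teeth
row 1: whole set turns with the arm by x
row 2 (arm held, sun turns y): ω_ring = −(32/72)·y, ω_arm = 0
boundary: total ω_ring = x − (32/72)·y = 0 and total ω_arm = x = 1  ⇒  y = 9/4, x = 1
row 2 ring = −(32/72)·9/4 = -1
totals (row 1 + row 2): sun 1 + 9/4 = 13/4, ring 1 + (-1) = 0, arm 1 + 0 = 1
asked cell (row1, sun) = 1

row1: w_G1=1 w_G3=1 w_R=1
row2: w_G1=9/4 w_G3=-1 w_R=0
total: w_G1=13/4 w_G3=0 w_R=1
asked value: 1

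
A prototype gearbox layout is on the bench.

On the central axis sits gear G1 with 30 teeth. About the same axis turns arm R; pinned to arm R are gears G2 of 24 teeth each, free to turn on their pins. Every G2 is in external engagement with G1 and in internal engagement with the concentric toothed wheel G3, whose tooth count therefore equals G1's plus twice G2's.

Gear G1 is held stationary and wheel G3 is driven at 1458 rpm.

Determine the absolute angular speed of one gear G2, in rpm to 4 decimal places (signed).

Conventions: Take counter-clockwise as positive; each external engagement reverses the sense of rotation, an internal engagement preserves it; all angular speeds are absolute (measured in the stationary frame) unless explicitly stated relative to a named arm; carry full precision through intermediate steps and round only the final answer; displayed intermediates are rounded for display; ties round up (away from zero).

+2369.2500 rpm

topology: planetary set — G1 30T / G2 24T / G3 78T, arm = carrier (Willis)
normalise by the input: solve with ω_ring = 1, then scale by 1458 rpm
ring teeth: 30 + 2·24 = 78
30(ω_sun−ω_arm) = −78(ω_ring−ω_arm),  ω_sun = 0, ω_ring = 1
30(0−ω_arm) = −78(1−ω_arm)  ⇒  108·ω_arm = 78  ⇒  ω_arm = 13/18
sun–planet mesh: 30·(0−13/18) = −24·(ω_p−ω_arm)  ⇒  ω_p−ω_arm = 65/72
ω_p = 13/18 + 65/72 = 13/8
scale: ω_p = 13/8 × 1458 rpm = +2369.2500 rpm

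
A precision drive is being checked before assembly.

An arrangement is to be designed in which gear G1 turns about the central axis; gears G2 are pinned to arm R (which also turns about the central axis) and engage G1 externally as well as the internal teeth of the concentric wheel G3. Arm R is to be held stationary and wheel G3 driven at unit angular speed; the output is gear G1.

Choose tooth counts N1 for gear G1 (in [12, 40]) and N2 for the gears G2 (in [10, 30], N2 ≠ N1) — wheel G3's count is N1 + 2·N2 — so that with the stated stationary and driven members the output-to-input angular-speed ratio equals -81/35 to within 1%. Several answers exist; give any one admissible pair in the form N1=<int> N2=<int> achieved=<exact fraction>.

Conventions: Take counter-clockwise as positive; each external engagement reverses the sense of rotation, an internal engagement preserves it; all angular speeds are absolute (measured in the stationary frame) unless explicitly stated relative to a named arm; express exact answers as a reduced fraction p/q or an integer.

planetary set to be sized for -81/35 (Willis relation)
Willis with ω_arm = 0: ω_sun/ω_ring = −N3/N1; set equal to -81/35  ⇒  N3/N1 = −(-81/35) = 81/35
N3 = N1 + 2·N2  ⇒  N2/N1 = (N3/N1 − 1)/2 = (81/35 − 1)/2 = 23/35
smallest multiple with N1 ≥ 12 and N2 ≥ 10: k = 1  ⇒  N1 = 1·35 = 35, N2 = 1·23 = 23 (N1 ≤ 40, N2 ≤ 30, N2 ≠ N1 ✓), N3 = 35 + 2·23 = 81
check: −N3/N1 with N1 = 35, N3 = 81 gives -81/35; |achieved − target| = 0 ≤ 81/3500 ✓

N1=35 N2=23 achieved=-81/35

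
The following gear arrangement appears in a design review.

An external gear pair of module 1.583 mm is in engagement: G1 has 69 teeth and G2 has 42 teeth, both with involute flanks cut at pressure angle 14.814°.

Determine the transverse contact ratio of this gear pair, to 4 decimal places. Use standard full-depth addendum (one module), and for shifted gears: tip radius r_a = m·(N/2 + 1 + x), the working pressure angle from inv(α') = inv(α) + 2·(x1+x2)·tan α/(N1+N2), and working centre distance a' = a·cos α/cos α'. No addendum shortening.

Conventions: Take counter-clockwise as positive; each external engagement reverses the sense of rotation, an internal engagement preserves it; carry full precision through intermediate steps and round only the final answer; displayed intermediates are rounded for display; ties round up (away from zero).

class = single-mesh tooth geometry [involute pair 69T × 42T, m = 1.583]
base radii: r_b1 = 52.798199, r_b2 = 32.138034
tip radii: r_a1 = 56.196500, r_a2 = 34.826000
no profile shift: α' = α, a' = a
action lengths: √(r_a1²−r_b1²) = 19.245696, √(r_a2²−r_b2²) = 13.416298
base pitch p_b = π·m·cos α = 4.807839
CR = (19.245696 + 13.416298 − 87.856500·sin 14.81400°)/4.807839 = 2.121259
contact ratio ≈ 2.1213

2.1213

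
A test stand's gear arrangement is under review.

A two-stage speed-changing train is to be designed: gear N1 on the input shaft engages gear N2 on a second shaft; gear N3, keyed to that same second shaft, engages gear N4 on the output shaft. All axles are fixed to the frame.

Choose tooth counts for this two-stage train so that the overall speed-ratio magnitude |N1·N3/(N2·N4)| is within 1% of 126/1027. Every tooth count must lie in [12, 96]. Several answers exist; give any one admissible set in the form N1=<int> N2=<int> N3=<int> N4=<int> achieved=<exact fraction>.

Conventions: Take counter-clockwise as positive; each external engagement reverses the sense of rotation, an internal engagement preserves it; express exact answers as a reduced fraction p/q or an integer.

class = fixed-axis compound train [2-stage, 126/1027 wanted]
target = 126/1027 in lowest terms: an exact hit needs N1·N3 = k·126 and N2·N4 = k·1027 for one integer k, every count in [12, 96]; additionally prefer no 1:1 stage (N1 ≠ N2, N3 ≠ N4)
k = 1: no 1:1-free in-range split of k·126 and k·1027 into factor pairs; take k = 2
k = 2: N1·N3 = 252 = 12·21, N2·N4 = 2054 = 26·79
achieved = 12·21/(26·79) = 126/1027; |achieved − target| = 0 ≤ 63/51350 ✓

N1=12 N2=26 N3=21 N4=79 achieved=126/1027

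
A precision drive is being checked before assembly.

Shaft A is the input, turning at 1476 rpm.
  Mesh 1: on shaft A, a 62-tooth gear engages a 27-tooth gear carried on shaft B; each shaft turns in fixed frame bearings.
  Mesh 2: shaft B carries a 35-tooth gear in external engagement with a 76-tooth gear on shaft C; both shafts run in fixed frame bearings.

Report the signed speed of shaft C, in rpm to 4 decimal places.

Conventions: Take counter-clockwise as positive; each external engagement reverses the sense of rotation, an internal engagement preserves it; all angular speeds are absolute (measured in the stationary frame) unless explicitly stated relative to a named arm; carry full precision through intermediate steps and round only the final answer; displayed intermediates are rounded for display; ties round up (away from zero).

topology: fixed-axis compound train — 2 meshes, A→C
mesh 1 [62T→27T]: ω = 1476.0000×62/27 = 3389.3333 rpm, sense flips to −
mesh 2 [35T→76T]: ω = 3389.3333×35/76 = 1560.8772 rpm, sense flips to +
signed output speed = +1560.8772 rpm

+1560.8772 rpm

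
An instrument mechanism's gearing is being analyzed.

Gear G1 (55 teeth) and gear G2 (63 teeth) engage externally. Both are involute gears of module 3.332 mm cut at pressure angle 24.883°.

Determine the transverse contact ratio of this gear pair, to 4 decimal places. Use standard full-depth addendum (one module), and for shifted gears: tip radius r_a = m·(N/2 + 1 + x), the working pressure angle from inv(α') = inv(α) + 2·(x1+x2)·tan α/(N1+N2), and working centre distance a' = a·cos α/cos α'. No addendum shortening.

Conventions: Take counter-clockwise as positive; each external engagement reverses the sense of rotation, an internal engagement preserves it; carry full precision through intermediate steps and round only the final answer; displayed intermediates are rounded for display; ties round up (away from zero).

1.5566

recognized (one external pair, fixed centres): single-mesh tooth geometry, m = 3.332, N1 = 55, N2 = 63
base radii: r_b1 = 83.123886, r_b2 = 95.214633
tip radii: r_a1 = 94.962000, r_a2 = 108.290000
no profile shift: α' = α, a' = a
action lengths: √(r_a1²−r_b1²) = 45.915150, √(r_a2²−r_b2²) = 51.583890
base pitch p_b = π·m·cos α = 9.496051
CR = (45.915150 + 51.583890 − 196.588000·sin 24.88300°)/9.496051 = 1.556580
contact ratio ≈ 1.5566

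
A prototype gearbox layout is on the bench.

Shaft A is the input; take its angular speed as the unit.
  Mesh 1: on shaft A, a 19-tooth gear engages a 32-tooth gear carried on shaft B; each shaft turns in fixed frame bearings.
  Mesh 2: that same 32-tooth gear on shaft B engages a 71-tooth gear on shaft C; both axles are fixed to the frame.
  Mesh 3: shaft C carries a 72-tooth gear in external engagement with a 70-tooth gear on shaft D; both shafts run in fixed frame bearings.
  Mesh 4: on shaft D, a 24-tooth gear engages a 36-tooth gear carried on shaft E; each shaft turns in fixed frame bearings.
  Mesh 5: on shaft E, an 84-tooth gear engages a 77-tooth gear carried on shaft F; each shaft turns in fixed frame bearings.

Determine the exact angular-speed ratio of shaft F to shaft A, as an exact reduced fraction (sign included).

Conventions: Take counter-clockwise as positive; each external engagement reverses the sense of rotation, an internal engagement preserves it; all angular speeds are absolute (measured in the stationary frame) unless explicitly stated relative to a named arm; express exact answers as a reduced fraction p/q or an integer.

class = fixed-axis compound train [5 meshes; 5 ratios multiply, 5 sense flips]
mesh 1 [19T→32T]: running ratio 19/32, sense −
mesh 2 [32T→71T]: running ratio 19/71, sense +
mesh 3 [72T→70T]: running ratio 684/2485, sense −
mesh 4 [24T→36T]: running ratio 456/2485, sense +
mesh 5 [84T→77T]: running ratio 5472/27335, sense −
ω_out/ω_in = -5472/27335

-5472/27335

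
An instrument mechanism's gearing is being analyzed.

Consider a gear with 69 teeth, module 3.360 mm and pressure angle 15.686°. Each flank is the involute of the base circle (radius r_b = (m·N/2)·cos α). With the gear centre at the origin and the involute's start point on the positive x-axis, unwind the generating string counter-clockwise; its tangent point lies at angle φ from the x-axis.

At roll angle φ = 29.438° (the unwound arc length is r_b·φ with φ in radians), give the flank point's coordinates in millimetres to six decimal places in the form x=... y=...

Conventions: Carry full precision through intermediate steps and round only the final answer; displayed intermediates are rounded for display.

x=125.375389 y=4.913637

topology: single-mesh involute geometry — m = 3.360, N = 69
pitch radius r_p = m·N/2 = 3.360·69/2 = 115.920000
base radius r_b = r_p·cos α = 115.920000·cos 15.686° = 111.602889
roll angle φ = 29.438° = 0.51379003 rad
x = r_b·(cos φ + φ·sin φ) = 125.375389
y = r_b·(sin φ − φ·cos φ) = 4.913637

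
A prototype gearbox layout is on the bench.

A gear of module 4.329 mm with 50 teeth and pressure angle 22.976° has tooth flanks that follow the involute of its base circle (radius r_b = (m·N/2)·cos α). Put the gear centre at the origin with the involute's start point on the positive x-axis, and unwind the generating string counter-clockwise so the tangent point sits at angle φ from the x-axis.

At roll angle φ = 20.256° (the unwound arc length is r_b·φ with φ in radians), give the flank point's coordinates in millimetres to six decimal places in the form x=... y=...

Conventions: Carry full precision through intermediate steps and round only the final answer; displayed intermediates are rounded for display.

x=105.672896 y=1.449322

recognized (one wheel, involute flank): single-mesh tooth geometry, m = 4.329, N = 50
pitch radius r_p = m·N/2 = 4.329·50/2 = 108.225000
base radius r_b = r_p·cos α = 108.225000·cos 22.976° = 99.639342
roll angle φ = 20.256° = 0.35353389 rad
x = r_b·(cos φ + φ·sin φ) = 105.672896
y = r_b·(sin φ − φ·cos φ) = 1.449322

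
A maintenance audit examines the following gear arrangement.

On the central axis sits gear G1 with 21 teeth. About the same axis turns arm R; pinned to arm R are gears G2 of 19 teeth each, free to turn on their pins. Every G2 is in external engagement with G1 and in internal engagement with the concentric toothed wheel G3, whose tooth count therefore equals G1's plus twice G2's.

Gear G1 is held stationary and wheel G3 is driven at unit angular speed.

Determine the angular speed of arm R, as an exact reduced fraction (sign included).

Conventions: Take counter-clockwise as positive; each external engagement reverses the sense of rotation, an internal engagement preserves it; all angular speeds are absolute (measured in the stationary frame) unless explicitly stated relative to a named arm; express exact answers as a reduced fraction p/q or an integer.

59/80

recognized (axles ride arm R): planetary set, 21/19/59 teeth
ring teeth: 21 + 2·19 = 59
21(ω_sun−ω_arm) = −59(ω_ring−ω_arm),  ω_sun = 0, ω_ring = 1
21(0−ω_arm) = −59(1−ω_arm)  ⇒  80·ω_arm = 59  ⇒  ω_arm = 59/80
exact speed ratio = 59/80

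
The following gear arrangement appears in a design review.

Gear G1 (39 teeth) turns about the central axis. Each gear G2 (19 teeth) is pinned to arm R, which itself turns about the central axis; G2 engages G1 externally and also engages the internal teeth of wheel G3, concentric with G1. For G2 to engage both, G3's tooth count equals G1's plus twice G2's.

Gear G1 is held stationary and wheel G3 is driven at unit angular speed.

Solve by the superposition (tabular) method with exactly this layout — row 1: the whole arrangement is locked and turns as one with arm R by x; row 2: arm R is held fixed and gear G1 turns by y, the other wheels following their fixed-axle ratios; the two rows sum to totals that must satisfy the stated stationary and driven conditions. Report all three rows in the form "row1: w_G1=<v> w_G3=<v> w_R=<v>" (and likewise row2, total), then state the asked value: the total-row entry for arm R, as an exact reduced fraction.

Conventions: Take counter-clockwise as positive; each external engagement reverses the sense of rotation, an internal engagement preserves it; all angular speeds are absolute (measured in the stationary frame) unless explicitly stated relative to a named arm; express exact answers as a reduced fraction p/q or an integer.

row1: w_G1=77/116 w_G3=77/116 w_R=77/116
row2: w_G1=-77/116 w_G3=39/116 w_R=0
total: w_G1=0 w_G3=1 w_R=77/116
asked value: 77/116

recognized (axles ride arm R): planetary set, 39/19/77 teeth
row 1: whole set turns with the arm by x
row 2 — arm fixed, fixed-axis ratios: sun y, ring −(39/77)·y, arm 0
boundary: total ω_sun = x + y = 0 and total ω_ring = x − (39/77)·y = 1  ⇒  y = -77/116, x = 77/116
row 2 ring = −(39/77)·(-77/116) = 39/116
totals (row 1 + row 2): sun 77/116 + (-77/116) = 0, ring 77/116 + 39/116 = 1, arm 77/116 + 0 = 77/116
asked cell (total, arm) = 77/116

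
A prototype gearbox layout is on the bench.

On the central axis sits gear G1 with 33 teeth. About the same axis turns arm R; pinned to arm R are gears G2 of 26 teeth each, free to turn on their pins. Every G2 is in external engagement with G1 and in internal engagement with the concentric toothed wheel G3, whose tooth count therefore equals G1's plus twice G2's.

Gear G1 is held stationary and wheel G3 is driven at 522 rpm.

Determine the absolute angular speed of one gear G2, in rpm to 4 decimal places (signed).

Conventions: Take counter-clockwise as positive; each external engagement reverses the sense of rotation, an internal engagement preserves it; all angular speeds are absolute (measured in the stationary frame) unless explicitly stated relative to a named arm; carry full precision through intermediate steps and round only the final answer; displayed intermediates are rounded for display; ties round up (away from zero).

+853.2692 rpm

recognized (axles ride arm R): planetary set, 33/26/85 teeth
normalise by the input: solve with ω_ring = 1, then scale by 522 rpm
ring teeth: 33 + 2·26 = 85
33(ω_sun−ω_arm) = −85(ω_ring−ω_arm),  ω_sun = 0, ω_ring = 1
33(0−ω_arm) = −85(1−ω_arm)  ⇒  118·ω_arm = 85  ⇒  ω_arm = 85/118
sun–planet mesh: 33·(0−85/118) = −26·(ω_p−ω_arm)  ⇒  ω_p−ω_arm = 2805/3068
ω_p = 85/118 + 2805/3068 = 85/52
scale: ω_p = 85/52 × 522 rpm = +853.2692 rpm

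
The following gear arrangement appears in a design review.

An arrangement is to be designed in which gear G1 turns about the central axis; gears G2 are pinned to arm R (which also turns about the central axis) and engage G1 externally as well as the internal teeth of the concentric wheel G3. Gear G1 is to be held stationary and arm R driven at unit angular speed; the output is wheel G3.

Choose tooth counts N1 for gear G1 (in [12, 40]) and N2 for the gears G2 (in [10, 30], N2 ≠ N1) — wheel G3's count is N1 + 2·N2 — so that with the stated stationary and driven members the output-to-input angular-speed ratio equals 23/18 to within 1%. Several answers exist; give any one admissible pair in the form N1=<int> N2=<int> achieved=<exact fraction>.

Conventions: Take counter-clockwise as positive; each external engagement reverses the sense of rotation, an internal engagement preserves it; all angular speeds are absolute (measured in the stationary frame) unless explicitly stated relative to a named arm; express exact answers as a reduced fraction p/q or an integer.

N1=20 N2=26 achieved=23/18

design class (target 23/18): planetary set
Willis with ω_sun = 0: ω_ring/ω_arm = (N1+N3)/N3; set equal to 23/18  ⇒  N3/N1 = 1/(23/18 − 1) = 18/5
N3 = N1 + 2·N2  ⇒  N2/N1 = (N3/N1 − 1)/2 = (18/5 − 1)/2 = 13/10
smallest multiple with N1 ≥ 12 and N2 ≥ 10: k = 2  ⇒  N1 = 2·10 = 20, N2 = 2·13 = 26 (N1 ≤ 40, N2 ≤ 30, N2 ≠ N1 ✓), N3 = 20 + 2·26 = 72
check: (N1+N3)/N3 with N1 = 20, N3 = 72 gives 23/18; |achieved − target| = 0 ≤ 23/1800 ✓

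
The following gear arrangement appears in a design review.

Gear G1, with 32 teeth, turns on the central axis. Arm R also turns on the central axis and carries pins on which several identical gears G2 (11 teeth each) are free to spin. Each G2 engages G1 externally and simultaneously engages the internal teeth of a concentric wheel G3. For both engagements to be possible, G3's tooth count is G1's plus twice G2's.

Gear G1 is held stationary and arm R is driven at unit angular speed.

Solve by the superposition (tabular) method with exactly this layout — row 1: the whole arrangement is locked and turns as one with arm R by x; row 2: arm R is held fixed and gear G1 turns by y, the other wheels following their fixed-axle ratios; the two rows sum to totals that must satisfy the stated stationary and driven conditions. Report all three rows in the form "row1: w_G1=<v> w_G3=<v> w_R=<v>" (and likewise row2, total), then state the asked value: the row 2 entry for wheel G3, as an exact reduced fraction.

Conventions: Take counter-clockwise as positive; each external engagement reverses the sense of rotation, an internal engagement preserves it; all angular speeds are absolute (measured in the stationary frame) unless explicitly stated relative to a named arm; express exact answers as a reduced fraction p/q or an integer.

row1: w_G1=1 w_G3=1 w_R=1
row2: w_G1=-1 w_G3=16/27 w_R=0
total: w_G1=0 w_G3=43/27 w_R=1
asked value: 16/27

planetary set (32T centre, 11T on arm, 54T internal) — Willis relation
row 1 (train locked, turned with arm): all members turn x
row 2: sun turns y, ring = −(32/54)·y, arm 0
boundary: total ω_sun = x + y = 0 and total ω_arm = x = 1  ⇒  y = -1, x = 1
row 2 ring = −(32/54)·(-1) = 16/27
totals (row 1 + row 2): sun 1 + (-1) = 0, ring 1 + 16/27 = 43/27, arm 1 + 0 = 1
asked cell (row2, ring) = 16/27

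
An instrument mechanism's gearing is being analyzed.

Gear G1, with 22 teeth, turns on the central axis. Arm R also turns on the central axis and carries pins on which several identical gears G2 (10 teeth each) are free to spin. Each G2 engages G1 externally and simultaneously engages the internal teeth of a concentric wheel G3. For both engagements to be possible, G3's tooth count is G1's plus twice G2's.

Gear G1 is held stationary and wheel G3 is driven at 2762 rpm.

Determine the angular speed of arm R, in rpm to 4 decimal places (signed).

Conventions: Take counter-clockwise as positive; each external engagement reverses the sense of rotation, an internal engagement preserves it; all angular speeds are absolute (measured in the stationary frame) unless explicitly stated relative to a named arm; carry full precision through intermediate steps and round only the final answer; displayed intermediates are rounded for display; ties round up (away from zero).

+1812.5625 rpm

class = planetary set [G3 = 22+2·10 = 42; Willis about the carrier]
normalise by the input: solve with ω_ring = 1, then scale by 2762 rpm
ring teeth: 22 + 2·10 = 42
22(ω_sun−ω_arm) = −42(ω_ring−ω_arm),  ω_sun = 0, ω_ring = 1
22(0−ω_arm) = −42(1−ω_arm)  ⇒  64·ω_arm = 42  ⇒  ω_arm = 21/32
scale: ω_arm = 21/32 × 2762 rpm = +1812.5625 rpm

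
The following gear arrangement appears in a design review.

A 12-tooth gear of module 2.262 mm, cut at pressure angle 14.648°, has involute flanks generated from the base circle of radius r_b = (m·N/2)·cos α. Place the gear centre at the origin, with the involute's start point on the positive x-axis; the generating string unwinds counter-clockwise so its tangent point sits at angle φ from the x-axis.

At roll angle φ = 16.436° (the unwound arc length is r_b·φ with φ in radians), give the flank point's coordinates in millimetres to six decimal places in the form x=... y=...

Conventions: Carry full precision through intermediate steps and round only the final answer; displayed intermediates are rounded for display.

topology: single-mesh involute geometry — m = 2.262, N = 12
pitch radius r_p = m·N/2 = 2.262·12/2 = 13.572000
base radius r_b = r_p·cos α = 13.572000·cos 14.648° = 13.130878
roll angle φ = 16.436° = 0.28686232 rad
x = r_b·(cos φ + φ·sin φ) = 13.660084
y = r_b·(sin φ − φ·cos φ) = 0.102474

x=13.660084 y=0.102474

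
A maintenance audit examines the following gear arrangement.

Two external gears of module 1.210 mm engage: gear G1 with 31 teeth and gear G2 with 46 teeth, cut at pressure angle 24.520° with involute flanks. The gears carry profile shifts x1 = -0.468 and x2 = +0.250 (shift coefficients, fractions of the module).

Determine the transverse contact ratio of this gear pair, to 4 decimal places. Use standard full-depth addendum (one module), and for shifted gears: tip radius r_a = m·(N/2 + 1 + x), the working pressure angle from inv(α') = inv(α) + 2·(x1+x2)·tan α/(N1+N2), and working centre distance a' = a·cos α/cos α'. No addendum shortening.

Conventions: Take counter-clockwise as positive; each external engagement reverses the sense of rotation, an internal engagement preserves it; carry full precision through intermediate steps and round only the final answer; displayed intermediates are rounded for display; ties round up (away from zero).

class = single-mesh tooth geometry [involute pair 31T × 46T, m = 1.210]
base radii: r_b1 = 17.063608, r_b2 = 25.320192
tip radii: r_a1 = 19.398720, r_a2 = 29.342500
inv(α') = inv(24.520°) + 2·(-0.468+0.250)·tan α/(31+46) = 0.02561029  ⇒  α' = 23.78411°
a' = a·cos α / cos α' = 46.5850·cos 24.520°/cos 23.78411° = 46.317472
action lengths: √(r_a1²−r_b1²) = 9.227331, √(r_a2²−r_b2²) = 14.828020
base pitch p_b = π·m·cos α = 3.458510
CR = (9.227331 + 14.828020 − 46.317472·sin 23.78411°)/3.458510 = 1.554399
contact ratio ≈ 1.5544

1.5544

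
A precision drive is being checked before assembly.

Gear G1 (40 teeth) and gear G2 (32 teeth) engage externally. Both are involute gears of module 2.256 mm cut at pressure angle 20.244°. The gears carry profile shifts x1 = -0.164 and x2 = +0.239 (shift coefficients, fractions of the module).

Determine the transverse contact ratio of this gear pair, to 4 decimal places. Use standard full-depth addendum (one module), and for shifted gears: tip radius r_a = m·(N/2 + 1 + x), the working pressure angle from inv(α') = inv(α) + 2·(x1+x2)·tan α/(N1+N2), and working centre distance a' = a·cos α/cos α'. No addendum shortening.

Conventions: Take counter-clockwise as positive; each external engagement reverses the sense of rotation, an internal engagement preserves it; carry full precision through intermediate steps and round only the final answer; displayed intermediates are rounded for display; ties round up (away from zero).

class = single-mesh tooth geometry [involute pair 40T × 32T, m = 2.256]
base radii: r_b1 = 42.332828, r_b2 = 33.866263
tip radii: r_a1 = 47.006016, r_a2 = 38.891184
inv(α') = inv(20.244°) + 2·(-0.164+0.239)·tan α/(40+32) = 0.01624439  ⇒  α' = 20.56218°
a' = a·cos α / cos α' = 81.2160·cos 20.244°/cos 20.56218° = 81.383933
action lengths: √(r_a1²−r_b1²) = 20.432748, √(r_a2²−r_b2²) = 19.120681
base pitch p_b = π·m·cos α = 6.649625
CR = (20.432748 + 19.120681 − 81.383933·sin 20.56218°)/6.649625 = 1.649637
contact ratio ≈ 1.6496

1.6496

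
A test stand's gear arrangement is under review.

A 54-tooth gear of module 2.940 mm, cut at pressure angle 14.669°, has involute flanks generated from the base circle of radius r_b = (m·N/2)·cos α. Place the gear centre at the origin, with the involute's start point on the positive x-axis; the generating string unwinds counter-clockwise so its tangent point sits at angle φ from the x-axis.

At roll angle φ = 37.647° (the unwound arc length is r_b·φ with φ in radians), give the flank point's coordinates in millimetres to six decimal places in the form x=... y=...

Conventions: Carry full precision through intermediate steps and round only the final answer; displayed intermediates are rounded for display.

x=91.622809 y=6.952712

class = single-mesh tooth geometry [base-circle involute, m = 2.940, 54T]
pitch radius r_p = m·N/2 = 2.940·54/2 = 79.380000
base radius r_b = r_p·cos α = 79.380000·cos 14.669° = 76.792602
roll angle φ = 37.647° = 0.65706410 rad
x = r_b·(cos φ + φ·sin φ) = 91.622809
y = r_b·(sin φ − φ·cos φ) = 6.952712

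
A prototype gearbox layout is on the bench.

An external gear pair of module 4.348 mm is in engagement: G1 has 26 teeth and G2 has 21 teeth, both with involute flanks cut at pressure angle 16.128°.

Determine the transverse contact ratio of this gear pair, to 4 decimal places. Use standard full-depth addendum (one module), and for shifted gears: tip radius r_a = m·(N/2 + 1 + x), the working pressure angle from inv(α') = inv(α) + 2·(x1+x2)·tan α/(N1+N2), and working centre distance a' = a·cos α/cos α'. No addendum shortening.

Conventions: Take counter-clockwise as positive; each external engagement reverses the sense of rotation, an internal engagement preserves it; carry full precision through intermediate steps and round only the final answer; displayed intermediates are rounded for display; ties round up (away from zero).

class = single-mesh tooth geometry [involute pair 26T × 21T, m = 4.348]
base radii: r_b1 = 54.299414, r_b2 = 43.857219
tip radii: r_a1 = 60.872000, r_a2 = 50.002000
no profile shift: α' = α, a' = a
action lengths: √(r_a1²−r_b1²) = 27.513161, √(r_a2²−r_b2²) = 24.015502
base pitch p_b = π·m·cos α = 13.122049
CR = (27.513161 + 24.015502 − 102.178000·sin 16.12800°)/13.122049 = 1.763843
contact ratio ≈ 1.7638

1.7638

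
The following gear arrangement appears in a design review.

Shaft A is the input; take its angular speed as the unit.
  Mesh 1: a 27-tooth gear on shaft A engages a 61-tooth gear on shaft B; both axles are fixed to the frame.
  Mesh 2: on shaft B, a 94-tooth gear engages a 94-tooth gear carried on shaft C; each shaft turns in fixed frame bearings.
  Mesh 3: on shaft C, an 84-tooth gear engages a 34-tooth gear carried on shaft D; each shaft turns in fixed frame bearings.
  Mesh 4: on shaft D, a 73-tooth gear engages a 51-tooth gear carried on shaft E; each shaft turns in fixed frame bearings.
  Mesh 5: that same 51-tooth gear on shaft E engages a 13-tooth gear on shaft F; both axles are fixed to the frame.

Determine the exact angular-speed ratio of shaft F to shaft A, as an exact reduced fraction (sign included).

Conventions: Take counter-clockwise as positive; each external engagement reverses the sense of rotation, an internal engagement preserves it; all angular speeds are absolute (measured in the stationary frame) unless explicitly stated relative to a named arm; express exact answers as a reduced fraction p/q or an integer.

class = fixed-axis compound train [5 meshes; 5 ratios multiply, 5 sense flips]
mesh 1 [27T→61T]: running ratio 27/61, sense −
mesh 2 [94T→94T]: running ratio 27/61, sense +
mesh 3 [84T→34T]: running ratio 1134/1037, sense −
mesh 4 [73T→51T]: running ratio 27594/17629, sense +
mesh 5 [51T→13T]: running ratio 82782/13481, sense −
ω_out/ω_in = -82782/13481

-82782/13481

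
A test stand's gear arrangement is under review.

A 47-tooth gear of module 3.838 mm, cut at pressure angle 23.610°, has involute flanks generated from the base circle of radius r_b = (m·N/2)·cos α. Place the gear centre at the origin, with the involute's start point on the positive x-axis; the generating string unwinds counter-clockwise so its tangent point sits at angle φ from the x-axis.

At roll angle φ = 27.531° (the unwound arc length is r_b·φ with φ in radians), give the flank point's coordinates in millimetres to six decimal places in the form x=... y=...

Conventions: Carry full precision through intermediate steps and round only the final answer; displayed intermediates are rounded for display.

class = single-mesh tooth geometry [base-circle involute, m = 3.838, 47T]
pitch radius r_p = m·N/2 = 3.838·47/2 = 90.193000
base radius r_b = r_p·cos α = 90.193000·cos 23.610° = 82.643200
roll angle φ = 27.531° = 0.48050660 rad
x = r_b·(cos φ + φ·sin φ) = 91.640127
y = r_b·(sin φ − φ·cos φ) = 2.986231

x=91.640127 y=2.986231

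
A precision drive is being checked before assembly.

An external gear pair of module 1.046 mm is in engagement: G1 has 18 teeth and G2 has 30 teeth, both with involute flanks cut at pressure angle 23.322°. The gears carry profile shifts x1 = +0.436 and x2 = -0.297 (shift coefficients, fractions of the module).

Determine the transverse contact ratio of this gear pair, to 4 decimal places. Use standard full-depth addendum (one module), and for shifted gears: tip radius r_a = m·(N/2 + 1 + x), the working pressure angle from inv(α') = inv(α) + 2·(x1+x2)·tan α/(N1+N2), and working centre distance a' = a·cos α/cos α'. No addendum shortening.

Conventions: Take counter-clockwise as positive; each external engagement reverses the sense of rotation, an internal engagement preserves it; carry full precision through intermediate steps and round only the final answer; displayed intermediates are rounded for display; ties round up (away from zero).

1.4107

single-mesh involute tooth geometry (18T engaging 30T at module 1.046)
base radii: r_b1 = 8.644824, r_b2 = 14.408040
tip radii: r_a1 = 10.916056, r_a2 = 16.425338
inv(α') = inv(23.322°) + 2·(+0.436-0.297)·tan α/(18+30) = 0.02657454  ⇒  α' = 24.06480°
a' = a·cos α / cos α' = 25.1040·cos 23.322°/cos 24.06480° = 25.247230
action lengths: √(r_a1²−r_b1²) = 6.665381, √(r_a2²−r_b2²) = 7.886705
base pitch p_b = π·m·cos α = 3.017613
CR = (6.665381 + 7.886705 − 25.247230·sin 24.06480°)/3.017613 = 1.410729
contact ratio ≈ 1.4107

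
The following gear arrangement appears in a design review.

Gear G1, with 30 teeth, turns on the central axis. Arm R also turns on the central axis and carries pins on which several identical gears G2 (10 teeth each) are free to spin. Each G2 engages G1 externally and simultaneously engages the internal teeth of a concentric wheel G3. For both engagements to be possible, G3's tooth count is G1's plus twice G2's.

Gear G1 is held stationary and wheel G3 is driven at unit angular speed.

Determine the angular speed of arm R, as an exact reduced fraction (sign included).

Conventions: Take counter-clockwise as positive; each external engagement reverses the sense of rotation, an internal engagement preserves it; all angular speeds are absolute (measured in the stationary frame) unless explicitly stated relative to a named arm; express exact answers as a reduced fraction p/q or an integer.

5/8

recognized (axles ride arm R): planetary set, 30/10/50 teeth
ring teeth: 30 + 2·10 = 50
30(ω_sun−ω_arm) = −50(ω_ring−ω_arm),  ω_sun = 0, ω_ring = 1
30(0−ω_arm) = −50(1−ω_arm)  ⇒  80·ω_arm = 50  ⇒  ω_arm = 5/8
exact speed ratio = 5/8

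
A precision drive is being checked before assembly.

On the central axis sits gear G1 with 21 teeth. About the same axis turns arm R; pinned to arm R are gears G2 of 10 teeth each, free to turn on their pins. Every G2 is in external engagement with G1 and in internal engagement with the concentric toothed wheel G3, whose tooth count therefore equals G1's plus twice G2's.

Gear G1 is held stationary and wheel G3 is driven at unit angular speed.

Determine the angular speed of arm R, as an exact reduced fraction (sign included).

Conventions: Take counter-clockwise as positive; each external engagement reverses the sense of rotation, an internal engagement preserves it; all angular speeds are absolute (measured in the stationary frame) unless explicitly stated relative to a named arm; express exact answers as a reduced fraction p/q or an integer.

topology: planetary set — G1 21T / G2 10T / G3 41T, arm = carrier (Willis)
ring teeth: 21 + 2·10 = 41
21(ω_sun−ω_arm) = −41(ω_ring−ω_arm),  ω_sun = 0, ω_ring = 1
21(0−ω_arm) = −41(1−ω_arm)  ⇒  62·ω_arm = 41  ⇒  ω_arm = 41/62
exact speed ratio = 41/62

41/62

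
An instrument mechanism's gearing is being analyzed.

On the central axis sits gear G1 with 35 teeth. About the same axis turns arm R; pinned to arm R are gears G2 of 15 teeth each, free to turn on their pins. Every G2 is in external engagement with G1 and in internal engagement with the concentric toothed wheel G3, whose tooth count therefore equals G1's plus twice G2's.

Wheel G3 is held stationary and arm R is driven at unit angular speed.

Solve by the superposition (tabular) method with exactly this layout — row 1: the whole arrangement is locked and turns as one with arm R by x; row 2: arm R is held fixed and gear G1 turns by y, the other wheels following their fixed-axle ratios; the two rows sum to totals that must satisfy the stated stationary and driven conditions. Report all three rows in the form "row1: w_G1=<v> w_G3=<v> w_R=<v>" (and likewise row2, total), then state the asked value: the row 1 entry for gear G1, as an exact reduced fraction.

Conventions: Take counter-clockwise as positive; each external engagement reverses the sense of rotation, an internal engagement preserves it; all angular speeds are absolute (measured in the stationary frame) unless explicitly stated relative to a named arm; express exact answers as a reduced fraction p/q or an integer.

row1: w_G1=1 w_G3=1 w_R=1
row2: w_G1=13/7 w_G3=-1 w_R=0
total: w_G1=20/7 w_G3=0 w_R=1
asked value: 1

topology: planetary set — G1 35T / G2 15T / G3 65T, arm = carrier (Willis)
row 1 (train locked, turned with arm): all members turn x
row 2 — arm fixed, fixed-axis ratios: sun y, ring −(35/65)·y, arm 0
boundary: total ω_ring = x − (35/65)·y = 0 and total ω_arm = x = 1  ⇒  y = 13/7, x = 1
row 2 ring = −(35/65)·13/7 = -1
totals (row 1 + row 2): sun 1 + 13/7 = 20/7, ring 1 + (-1) = 0, arm 1 + 0 = 1
asked cell (row1, sun) = 1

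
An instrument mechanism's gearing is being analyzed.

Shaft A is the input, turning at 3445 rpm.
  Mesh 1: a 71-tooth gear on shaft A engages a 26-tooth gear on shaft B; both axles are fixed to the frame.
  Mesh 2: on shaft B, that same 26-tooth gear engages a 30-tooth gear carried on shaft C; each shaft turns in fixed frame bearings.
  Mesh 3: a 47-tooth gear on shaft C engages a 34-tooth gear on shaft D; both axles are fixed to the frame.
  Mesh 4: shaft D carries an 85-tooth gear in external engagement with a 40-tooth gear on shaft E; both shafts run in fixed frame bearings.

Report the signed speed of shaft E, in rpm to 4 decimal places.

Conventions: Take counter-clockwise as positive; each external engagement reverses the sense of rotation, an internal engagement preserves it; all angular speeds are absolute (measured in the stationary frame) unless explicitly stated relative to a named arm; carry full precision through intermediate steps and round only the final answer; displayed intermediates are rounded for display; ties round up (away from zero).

+23949.9271 rpm

class = fixed-axis compound train [4 meshes; 4 ratios multiply, 4 sense flips]
mesh 1 [71T→26T]: ω = 3445.0000×71/26 = 9407.5000 rpm, sense flips to −
mesh 2 [26T→30T]: ω = 9407.5000×26/30 = 8153.1667 rpm, sense flips to +
mesh 3 [47T→34T]: ω = 8153.1667×47/34 = 11270.5539 rpm, sense flips to −
mesh 4 [85T→40T]: ω = 11270.5539×85/40 = 23949.9271 rpm, sense flips to +
signed output speed = +23949.9271 rpm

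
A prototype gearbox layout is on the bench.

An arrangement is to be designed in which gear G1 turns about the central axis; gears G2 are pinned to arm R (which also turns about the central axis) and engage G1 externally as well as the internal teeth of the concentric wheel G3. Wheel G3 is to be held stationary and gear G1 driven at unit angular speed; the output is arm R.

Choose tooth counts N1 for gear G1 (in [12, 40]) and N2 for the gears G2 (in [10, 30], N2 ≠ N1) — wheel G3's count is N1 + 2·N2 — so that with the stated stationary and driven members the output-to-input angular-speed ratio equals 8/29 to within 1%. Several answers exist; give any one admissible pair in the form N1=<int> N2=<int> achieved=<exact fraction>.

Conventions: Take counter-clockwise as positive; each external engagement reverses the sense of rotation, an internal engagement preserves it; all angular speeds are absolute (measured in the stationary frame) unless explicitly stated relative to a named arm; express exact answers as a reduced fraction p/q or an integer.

design class (target 8/29): planetary set
Willis with ω_ring = 0: ω_arm/ω_sun = N1/(N1+N3); set equal to 8/29  ⇒  N3/N1 = 1/(8/29) − 1 = 21/8
N3 = N1 + 2·N2  ⇒  N2/N1 = (N3/N1 − 1)/2 = (21/8 − 1)/2 = 13/16
smallest multiple with N1 ≥ 12 and N2 ≥ 10: k = 1  ⇒  N1 = 1·16 = 16, N2 = 1·13 = 13 (N1 ≤ 40, N2 ≤ 30, N2 ≠ N1 ✓), N3 = 16 + 2·13 = 42
check: N1/(N1+N3) with N1 = 16, N3 = 42 gives 8/29; |achieved − target| = 0 ≤ 2/725 ✓

N1=16 N2=13 achieved=8/29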